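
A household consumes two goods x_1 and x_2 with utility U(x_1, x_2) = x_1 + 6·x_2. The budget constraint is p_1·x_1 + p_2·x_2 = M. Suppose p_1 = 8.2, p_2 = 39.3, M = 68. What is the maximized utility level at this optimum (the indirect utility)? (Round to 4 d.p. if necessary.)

V = 10.3817

Linear utility — the consumer picks whichever good has higher MU/price: 1/8.2 = 0.122 vs 6/39.3 = 0.1527.
x_2 gives more utility per dollar, so spend all income on x_2: x_2* = M/p_2, x_1* = 0.
Numerically: x_1* = 0, x_2* = 1.7303.
Utility at the optimum: U(0, 1.7303) = 10.3817.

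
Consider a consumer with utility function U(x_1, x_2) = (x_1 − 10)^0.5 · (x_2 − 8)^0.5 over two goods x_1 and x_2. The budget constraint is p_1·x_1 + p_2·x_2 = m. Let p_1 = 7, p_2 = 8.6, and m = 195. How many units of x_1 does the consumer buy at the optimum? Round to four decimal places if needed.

This is Cobb-Douglas in (x_1−10, x_2−8): tangency gives 0.5·p_2·(x_2−8) = 0.5·p_1·(x_1−10).
Substituting into the budget: x_1* = 10 + 0.5·(m − 10·p_1 − 8·p_2)/p_1, and x_2* = 8 + 0.5·(…)/p_2.
Discretionary income = 195 − 10·7 − 8·8.6 = 56.2; x_1* = 10 + 0.5·56.2/7 = 14.0143.

x_1* = 14.0143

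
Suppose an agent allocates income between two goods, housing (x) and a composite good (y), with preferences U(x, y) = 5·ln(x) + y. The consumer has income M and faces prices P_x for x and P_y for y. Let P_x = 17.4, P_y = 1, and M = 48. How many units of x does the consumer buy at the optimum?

x* = 0.2874

At the given prices: x* = 5·1/17.4 = 0.2874.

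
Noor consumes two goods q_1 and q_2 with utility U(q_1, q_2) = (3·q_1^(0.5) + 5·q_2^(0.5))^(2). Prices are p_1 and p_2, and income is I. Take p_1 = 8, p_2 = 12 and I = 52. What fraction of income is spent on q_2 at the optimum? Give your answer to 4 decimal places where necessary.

share on q_2 = 0.6494

MRS = MU_q_1/MU_q_2 = (3/5)·(q_2/q_1)^(0.5). Set equal to p_1/p_2.
Hence q_2/q_1 = ((5/3)·p_1/p_2)^(1/(0.5)), i.e. raised to the 2 power.
Substitute q_2 = (q_2/q_1)·q_1 into the budget: q_1* = I/(p_1 + p_2·(q_2/q_1)).
Numerically q_2/q_1 = 1.234568, so q_1* = 52/(8 + 12·1.234568) = 2.2792 and q_2* = 1.234568·2.2792 = 2.8139.
Expenditure on q_2: 12·2.8139 = 33.7662; share = 0.6494.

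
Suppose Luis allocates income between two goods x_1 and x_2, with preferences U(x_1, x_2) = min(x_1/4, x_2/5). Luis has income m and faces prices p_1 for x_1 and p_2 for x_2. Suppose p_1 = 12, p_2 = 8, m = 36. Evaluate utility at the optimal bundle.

V = 0.4091

Leontief preferences: the optimum is at the kink where x_1/4 = x_2/5, i.e. x_2 = (5/4)·x_1.
Budget: p_1·x_1 + p_2·(5/4)·x_1 = m, so (4·p_1 + 5·p_2)·x_1 = 4·m.
Demand: x_1*(p_1,p_2,m) = 4·m/(4·p_1 + 5·p_2), x_2* = 5·m/(4·p_1 + 5·p_2).
Here 4·12 + 5·8 = 88, giving x_1* = 1.6364 and x_2* = 2.0455.
Utility at the optimum: U(1.6364, 2.0455) = 0.4091.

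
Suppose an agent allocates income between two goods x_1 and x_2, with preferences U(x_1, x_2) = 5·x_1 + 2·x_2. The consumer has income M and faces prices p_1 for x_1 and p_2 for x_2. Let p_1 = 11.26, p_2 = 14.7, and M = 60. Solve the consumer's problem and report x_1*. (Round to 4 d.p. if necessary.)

Linear utility — the consumer picks whichever good has higher MU/price: 5/11.26 = 0.444 vs 2/14.7 = 0.1361.
x_1 gives more utility per dollar, so spend all income on x_1: x_1* = M/p_1, x_2* = 0.
Numerically: x_1* = 5.3286, x_2* = 0.

x_1* = 5.3286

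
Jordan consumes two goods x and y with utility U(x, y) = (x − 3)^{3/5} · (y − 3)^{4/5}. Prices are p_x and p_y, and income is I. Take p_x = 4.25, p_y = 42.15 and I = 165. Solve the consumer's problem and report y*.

Substituting into the budget: x* = 3 + 3/7·(I − 3·p_x − 3·p_y)/p_x, and y* = 3 + 4/7·(…)/p_y.
Discretionary income = 165 − 3·4.25 − 3·42.15 = 25.8; y* = 3 + 4/7·25.8/42.15 = 3.3498.

y* = 3.3498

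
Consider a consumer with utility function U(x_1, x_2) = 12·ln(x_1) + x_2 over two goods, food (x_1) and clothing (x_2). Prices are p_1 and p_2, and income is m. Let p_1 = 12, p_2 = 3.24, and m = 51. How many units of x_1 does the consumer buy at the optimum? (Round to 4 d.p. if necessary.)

So x_1*(p_1,p_2) = 12·p_2/p_1, independent of income; and x_2* = (m − 12·p_2)/p_2.
At the given prices: x_1* = 12·3.24/12 = 3.24.

x_1* = 3.24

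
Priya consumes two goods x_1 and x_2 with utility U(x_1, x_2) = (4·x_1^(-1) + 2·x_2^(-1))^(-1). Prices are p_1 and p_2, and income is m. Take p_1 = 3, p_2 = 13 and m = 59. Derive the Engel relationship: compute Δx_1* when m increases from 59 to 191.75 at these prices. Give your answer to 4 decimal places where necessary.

From the CES first-order condition, 2·(x_2/x_1)^(2) = p_1/p_2.
Solve for the ratio: x_2/x_1 = [(1/2)·p_1/p_2]^(0.5).
Substitute x_2 = (x_2/x_1)·x_1 into the budget: x_1* = m/(p_1 + p_2·(x_2/x_1)).
Numerically x_2/x_1 = 0.339683, so x_1* = 59/(3 + 13·0.339683) = 7.9559.
At m' = 191.75: x_1* = 25.8567. Change: 25.8567 − 7.9559 = 17.9008.

Δx_1* = 17.9008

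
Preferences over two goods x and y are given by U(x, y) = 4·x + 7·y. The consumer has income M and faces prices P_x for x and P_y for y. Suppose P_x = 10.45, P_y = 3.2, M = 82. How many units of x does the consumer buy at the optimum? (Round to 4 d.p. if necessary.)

x* = 0

y gives more utility per dollar, so spend all income on y: y* = M/P_y, x* = 0.
Numerically: x* = 0, y* = 25.625.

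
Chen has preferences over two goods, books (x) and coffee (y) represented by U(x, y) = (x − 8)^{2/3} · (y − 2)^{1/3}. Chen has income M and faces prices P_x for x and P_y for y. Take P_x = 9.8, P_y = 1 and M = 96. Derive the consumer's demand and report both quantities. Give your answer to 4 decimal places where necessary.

This is Cobb-Douglas in (x−8, y−2): tangency gives 2/3·P_y·(y−2) = 1/3·P_x·(x−8).
Substituting into the budget: x* = 8 + 2/3·(M − 8·P_x − 2·P_y)/P_x, and y* = 2 + 1/3·(…)/P_y.
Discretionary income = 96 − 8·9.8 − 2·1 = 15.6; x* = 8 + 2/3·15.6/9.8 = 9.0612; y* = 2 + 1/3·15.6/1 = 7.2.

x* = 9.0612, y* = 7.2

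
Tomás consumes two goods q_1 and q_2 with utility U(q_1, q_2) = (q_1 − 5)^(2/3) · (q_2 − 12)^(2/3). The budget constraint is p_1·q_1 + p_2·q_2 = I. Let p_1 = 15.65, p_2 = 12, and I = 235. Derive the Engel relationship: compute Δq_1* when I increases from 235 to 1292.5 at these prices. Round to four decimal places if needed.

Δq_1* = 33.7859

MRS = (q_2−12)/(q_1−5). Tangency with p_1/p_2 gives q_2−12 = (p_1/p_2)·(q_1−5).
After buying the subsistence bundle (5, 12), a share 0.5 of the remaining income goes to q_1: q_1* = 5 + 0.5·(I − 5p_1 − 12p_2)/p_1.
Discretionary income = 235 − 5·15.65 − 12·12 = 12.75; q_1* = 5 + 0.5·12.75/15.65 = 5.4073.
At I' = 1292.5: q_1* = 39.1933. Change: 39.1933 − 5.4073 = 33.7859.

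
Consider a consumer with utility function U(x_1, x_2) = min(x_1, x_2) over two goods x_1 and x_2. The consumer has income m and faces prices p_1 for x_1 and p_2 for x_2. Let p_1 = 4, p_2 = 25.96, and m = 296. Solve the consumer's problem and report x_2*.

x_2* = 9.8798

With perfect complements, no substitution: consume in ratio x_1:x_2 = 1:1.
Budget: p_1·x_1 + p_2·x_1 = m, so (p_1 + p_2)·x_1 = m.
Demand: x_1*(p_1,p_2,m) = m/(p_1 + p_2), x_2* = m/(p_1 + p_2).
Here 4 + 25.96 = 29.96, giving x_2* = 9.8798.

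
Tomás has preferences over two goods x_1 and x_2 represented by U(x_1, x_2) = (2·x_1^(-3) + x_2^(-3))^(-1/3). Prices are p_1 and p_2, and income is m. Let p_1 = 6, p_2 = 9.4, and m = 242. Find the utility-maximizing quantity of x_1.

MU_x_1 ∝ 2·x_1^(-4), MU_x_2 ∝ x_2^(-4), so MRS = 2·(x_2/x_1)^(4) = p_1/p_2.
Hence x_2/x_1 = ((1/2)·p_1/p_2)^(1/(4)), i.e. raised to the 0.25 power.
Substitute x_2 = (x_2/x_1)·x_1 into the budget: x_1* = m/(p_1 + p_2·(x_2/x_1)).
Numerically x_2/x_1 = 0.75162, so x_1* = 242/(6 + 9.4·0.75162) = 18.5224.

x_1* = 18.5224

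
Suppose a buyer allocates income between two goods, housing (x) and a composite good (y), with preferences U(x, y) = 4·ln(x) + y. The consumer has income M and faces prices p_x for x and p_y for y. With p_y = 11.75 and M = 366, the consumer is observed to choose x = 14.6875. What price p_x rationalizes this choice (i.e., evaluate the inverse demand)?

p_x = 3.2

Set MRS = p_x/p_y: (4/x)/1 = p_x/p_y.
So x*(p_x,p_y) = 4·p_y/p_x, independent of income; and y* = (M − 4·p_y)/p_y.
Set x* = 14.6875 in the demand function and solve for p_x: p_x = 3.2.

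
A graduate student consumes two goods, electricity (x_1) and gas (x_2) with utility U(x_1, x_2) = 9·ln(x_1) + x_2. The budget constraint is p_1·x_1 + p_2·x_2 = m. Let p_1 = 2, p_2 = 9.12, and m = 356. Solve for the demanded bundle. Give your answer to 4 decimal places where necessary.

Set MRS = p_1/p_2: (9/x_1)/1 = p_1/p_2.
So x_1*(p_1,p_2) = 9·p_2/p_1, independent of income; and x_2* = (m − 9·p_2)/p_2.
At the given prices: x_1* = 9·9.12/2 = 41.04, and x_2* = 30.0351.

x_1* = 41.04, x_2* = 30.0351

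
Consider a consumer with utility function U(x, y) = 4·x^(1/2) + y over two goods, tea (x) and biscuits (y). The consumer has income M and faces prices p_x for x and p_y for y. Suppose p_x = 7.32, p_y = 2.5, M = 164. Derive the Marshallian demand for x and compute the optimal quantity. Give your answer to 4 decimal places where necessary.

Set MRS = p_x/p_y: 2·x^(−1/2) = p_x/p_y.
Solve: √x = 2·p_y/p_x, so x*(p_x,p_y) = (2·p_y/p_x)², and y* = (M − p_x·x*)/p_y.
Plugging in: x* = (2·2.5/7.32)² = 0.4666.

x* = 0.4666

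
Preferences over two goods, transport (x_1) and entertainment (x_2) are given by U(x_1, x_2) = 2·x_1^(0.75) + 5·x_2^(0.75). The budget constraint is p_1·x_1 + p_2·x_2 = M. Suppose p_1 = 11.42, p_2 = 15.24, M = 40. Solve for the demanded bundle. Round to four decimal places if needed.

x_1* = 0.2009, x_2* = 2.4741

Substitute x_2 = (x_2/x_1)·x_1 into the budget: x_1* = M/(p_1 + p_2·(x_2/x_1)).
Numerically x_2/x_1 = 12.316423, so x_1* = 40/(11.42 + 15.24·12.316423) = 0.2009 and x_2* = 12.316423·0.2009 = 2.4741.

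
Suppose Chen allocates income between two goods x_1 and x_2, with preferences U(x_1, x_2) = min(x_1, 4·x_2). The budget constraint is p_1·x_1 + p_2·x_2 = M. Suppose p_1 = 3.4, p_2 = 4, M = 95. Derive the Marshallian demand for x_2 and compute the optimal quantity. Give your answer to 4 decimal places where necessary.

x_2* = 5.3977

Leontief preferences: the optimum is at the kink where x_1/4 = x_2/1, i.e. x_2 = (1/4)·x_1.
Budget: p_1·x_1 + p_2·(1/4)·x_1 = M, so (4·p_1 + p_2)·x_1 = 4·M.
Demand: x_1*(p_1,p_2,M) = 4·M/(4·p_1 + p_2), x_2* = M/(4·p_1 + p_2).
Here 4·3.4 + 4 = 17.6, giving x_2* = 5.3977.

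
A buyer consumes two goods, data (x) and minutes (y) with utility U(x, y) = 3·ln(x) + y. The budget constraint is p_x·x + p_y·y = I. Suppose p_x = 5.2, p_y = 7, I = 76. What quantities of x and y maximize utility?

MU_x = 3/x, MU_y = 1. Tangency: 3/x = p_x/p_y.
So x*(p_x,p_y) = 3·p_y/p_x, independent of income; and y* = (I − 3·p_y)/p_y.
At the given prices: x* = 3·7/5.2 = 4.0385, and y* = 7.8571.

x* = 4.0385, y* = 7.8571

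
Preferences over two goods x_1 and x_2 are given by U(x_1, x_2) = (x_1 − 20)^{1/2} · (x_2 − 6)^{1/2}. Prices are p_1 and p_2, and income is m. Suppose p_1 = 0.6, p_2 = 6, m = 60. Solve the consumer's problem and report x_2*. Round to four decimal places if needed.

Let x_1' = x_1−20, x_2' = x_2−6. MRS = x_2'/x_1' = p_1/p_2.
After buying the subsistence bundle (20, 6), a share 0.5 of the remaining income goes to x_1: x_1* = 20 + 0.5·(m − 20p_1 − 6p_2)/p_1.
Discretionary income = 60 − 20·0.6 − 6·6 = 12; x_2* = 6 + 0.5·12/6 = 7.

x_2* = 7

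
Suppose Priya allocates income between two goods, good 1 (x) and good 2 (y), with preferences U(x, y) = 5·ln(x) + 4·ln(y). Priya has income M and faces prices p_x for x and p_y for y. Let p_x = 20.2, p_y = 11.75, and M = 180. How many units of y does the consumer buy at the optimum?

MU_x/MU_y = (5·y)/(4·x); tangency sets this equal to p_x/p_y.
So 5·p_y·y = 4·p_x·x; combined with the budget, a share 5/9 of income goes to x.
Demand: x*(p_x,p_y,M) = 5/9·M/p_x and y* = 4/9·M/p_y.
At p_x=20.2, p_y=11.75, M=180: y* = 4/9·180/11.75 = 6.8085.

y* = 6.8085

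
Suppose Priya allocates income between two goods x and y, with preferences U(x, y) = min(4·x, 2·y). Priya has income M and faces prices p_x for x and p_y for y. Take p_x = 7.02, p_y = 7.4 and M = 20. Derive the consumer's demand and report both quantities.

x* = 0.9166, y* = 1.8332

Demand: x*(p_x,p_y,M) = 2·M/(2·p_x + 4·p_y), y* = 4·M/(2·p_x + 4·p_y).
Here 2·7.02 + 4·7.4 = 43.64, giving x* = 0.9166 and y* = 1.8332.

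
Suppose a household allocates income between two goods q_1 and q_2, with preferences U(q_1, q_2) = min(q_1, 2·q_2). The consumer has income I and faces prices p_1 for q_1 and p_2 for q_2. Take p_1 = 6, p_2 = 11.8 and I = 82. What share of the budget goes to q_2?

Demand: q_1*(p_1,p_2,I) = 2·I/(2·p_1 + p_2), q_2* = I/(2·p_1 + p_2).
Here 2·6 + 11.8 = 23.8, giving q_1* = 6.8908 and q_2* = 3.4454.
Expenditure on q_2: 11.8·3.4454 = 40.6555; share = 0.4958.

share on q_2 = 0.4958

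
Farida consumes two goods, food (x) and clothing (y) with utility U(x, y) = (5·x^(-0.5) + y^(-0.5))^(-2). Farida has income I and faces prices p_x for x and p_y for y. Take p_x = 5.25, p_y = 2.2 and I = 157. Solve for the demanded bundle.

x* = 23.811, y* = 14.5419

From the CES first-order condition, 5·(y/x)^(1.5) = p_x/p_y.
Hence y/x = ((1/5)·p_x/p_y)^(1/(1.5)), i.e. raised to the 2/3 power.
With the ratio pinned down, the budget gives x* = I/(p_x + p_y·(y/x)) and y* = (y/x)·x*.
Numerically y/x = 0.610723, so x* = 157/(5.25 + 2.2·0.610723) = 23.811 and y* = 0.610723·23.811 = 14.5419.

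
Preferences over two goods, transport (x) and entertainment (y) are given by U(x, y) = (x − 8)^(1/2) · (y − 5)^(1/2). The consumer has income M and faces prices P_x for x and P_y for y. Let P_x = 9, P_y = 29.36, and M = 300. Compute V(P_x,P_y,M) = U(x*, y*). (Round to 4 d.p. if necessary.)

Let x' = x−8, y' = y−5. MRS = y'/x' = P_x/P_y.
After buying the subsistence bundle (8, 5), a share 0.5 of the remaining income goes to x: x* = 8 + 0.5·(M − 8P_x − 5P_y)/P_x.
Discretionary income = 300 − 8·9 − 5·29.36 = 81.2; x* = 8 + 0.5·81.2/9 = 12.5111; y* = 5 + 0.5·81.2/29.36 = 6.3828.
Utility at the optimum: U(12.5111, 6.3828) = 2.4976.

V = 2.4976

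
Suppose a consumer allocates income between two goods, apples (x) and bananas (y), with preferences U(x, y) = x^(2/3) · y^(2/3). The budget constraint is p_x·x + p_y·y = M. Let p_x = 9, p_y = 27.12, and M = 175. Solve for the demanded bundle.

x* = 9.7222, y* = 3.2264

Tangency: MRS = y/x = p_x/p_y.
So 2/3·p_y·y = 2/3·p_x·x; combined with the budget, a share 0.5 of income goes to x.
Demand: x*(p_x,p_y,M) = 0.5·M/p_x and y* = 0.5·M/p_y.
At p_x=9, p_y=27.12, M=175: x* = 0.5·175/9 = 9.7222, y* = 3.2264.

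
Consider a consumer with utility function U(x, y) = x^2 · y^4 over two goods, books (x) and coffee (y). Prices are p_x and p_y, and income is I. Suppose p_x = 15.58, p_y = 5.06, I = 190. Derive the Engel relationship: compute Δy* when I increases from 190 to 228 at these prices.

MU_x/MU_y = (2·y)/(4·x); tangency sets this equal to p_x/p_y.
So 2·p_y·y = 4·p_x·x; combined with the budget, a share 1/3 of income goes to x.
Demand: x*(p_x,p_y,I) = 1/3·I/p_x and y* = 2/3·I/p_y.
At p_x=15.58, p_y=5.06, I=190: y* = 2/3·190/5.06 = 25.0329.
At I' = 228: y* = 30.0395. Change: 30.0395 − 25.0329 = 5.0066.

Δy* = 5.0066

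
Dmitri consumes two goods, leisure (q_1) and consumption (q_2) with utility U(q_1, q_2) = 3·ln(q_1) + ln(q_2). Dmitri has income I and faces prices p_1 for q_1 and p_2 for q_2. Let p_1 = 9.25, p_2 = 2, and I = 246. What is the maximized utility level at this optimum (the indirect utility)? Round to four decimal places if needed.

MU_q_1/MU_q_2 = (3·q_2)/(q_1); tangency sets this equal to p_1/p_2.
Rearranging, p_2·q_2 = (1/3)·p_1·q_1. Substituting into the budget gives p_1·q_1·(1 + (1/3)) = I.
Demand: q_1*(p_1,p_2,I) = 0.75·I/p_1 and q_2* = 0.25·I/p_2.
At p_1=9.25, p_2=2, I=246: q_1* = 0.75·246/9.25 = 19.9459, q_2* = 30.75.
Utility at the optimum: U(19.9459, 30.75) = 12.405.

V = 12.405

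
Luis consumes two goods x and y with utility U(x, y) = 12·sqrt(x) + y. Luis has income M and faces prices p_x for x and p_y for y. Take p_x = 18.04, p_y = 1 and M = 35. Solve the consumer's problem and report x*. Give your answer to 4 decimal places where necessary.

Utility is quasi-linear in y; the FOC for x is 6/√x = p_x/p_y.
Solve: √x = 6·p_y/p_x, so x*(p_x,p_y) = (6·p_y/p_x)², and y* = (M − p_x·x*)/p_y.
Plugging in: x* = (6·1/18.04)² = 0.1106.

x* = 0.1106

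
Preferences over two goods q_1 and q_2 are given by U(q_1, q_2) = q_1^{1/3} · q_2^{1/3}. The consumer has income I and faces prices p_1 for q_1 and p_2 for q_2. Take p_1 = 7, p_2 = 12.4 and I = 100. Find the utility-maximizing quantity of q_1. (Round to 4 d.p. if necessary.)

q_1* = 7.1429

MU_q_1/MU_q_2 = (1/3·q_2)/(1/3·q_1); tangency sets this equal to p_1/p_2.
So 1/3·p_2·q_2 = 1/3·p_1·q_1; combined with the budget, a share 0.5 of income goes to q_1.
Demand: q_1*(p_1,p_2,I) = 0.5·I/p_1 and q_2* = 0.5·I/p_2.
At p_1=7, p_2=12.4, I=100: q_1* = 0.5·100/7 = 7.1429.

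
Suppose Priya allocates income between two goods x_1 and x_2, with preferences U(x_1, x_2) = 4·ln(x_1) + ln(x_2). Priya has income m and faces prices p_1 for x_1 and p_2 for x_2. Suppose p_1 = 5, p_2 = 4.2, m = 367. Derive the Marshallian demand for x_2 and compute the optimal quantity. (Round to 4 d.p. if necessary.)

x_2* = 17.4762

Tangency: MRS = 4·x_2/x_1 = p_1/p_2.
Rearranging, p_2·x_2 = (1/4)·p_1·x_1. Substituting into the budget gives p_1·x_1·(1 + (1/4)) = m.
Demand: x_1*(p_1,p_2,m) = 0.8·m/p_1 and x_2* = 0.2·m/p_2.
At p_1=5, p_2=4.2, m=367: x_2* = 0.2·367/4.2 = 17.4762.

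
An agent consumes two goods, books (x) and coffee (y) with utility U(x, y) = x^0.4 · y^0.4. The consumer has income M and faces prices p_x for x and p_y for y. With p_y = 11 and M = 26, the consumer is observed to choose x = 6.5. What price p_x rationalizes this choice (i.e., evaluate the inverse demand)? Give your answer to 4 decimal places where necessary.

p_x = 2

Tangency: MRS = y/x = p_x/p_y.
Rearranging, p_y·y = p_x·x. Substituting into the budget gives p_x·x·(1 + 1) = M.
Demand: x*(p_x,p_y,M) = 0.5·M/p_x and y* = 0.5·M/p_y.
Set x* = 6.5 in the demand function and solve for p_x: p_x = 2.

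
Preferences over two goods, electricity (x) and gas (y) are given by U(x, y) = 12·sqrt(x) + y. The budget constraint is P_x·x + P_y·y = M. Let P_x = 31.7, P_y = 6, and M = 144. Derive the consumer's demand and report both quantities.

x* = 1.2897, y* = 17.1861

Plugging in: x* = (6·6/31.7)² = 1.2897, y* = 17.1861.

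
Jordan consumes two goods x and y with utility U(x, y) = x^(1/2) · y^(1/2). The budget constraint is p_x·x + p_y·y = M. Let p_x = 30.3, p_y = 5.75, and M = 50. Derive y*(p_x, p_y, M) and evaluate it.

The MRS is y/x. Set MRS = p_x/p_y.
Rearranging, p_y·y = p_x·x. Substituting into the budget gives p_x·x·(1 + 1) = M.
Demand: x*(p_x,p_y,M) = 0.5·M/p_x and y* = 0.5·M/p_y.
At p_x=30.3, p_y=5.75, M=50: y* = 0.5·50/5.75 = 4.3478.

y* = 4.3478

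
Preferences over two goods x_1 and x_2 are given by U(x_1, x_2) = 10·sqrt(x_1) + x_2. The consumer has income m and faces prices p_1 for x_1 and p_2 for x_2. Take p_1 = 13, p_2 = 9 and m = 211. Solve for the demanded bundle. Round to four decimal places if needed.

x_1* = 11.9822, x_2* = 6.1368

Plugging in: x_1* = (5·9/13)² = 11.9822, x_2* = 6.1368.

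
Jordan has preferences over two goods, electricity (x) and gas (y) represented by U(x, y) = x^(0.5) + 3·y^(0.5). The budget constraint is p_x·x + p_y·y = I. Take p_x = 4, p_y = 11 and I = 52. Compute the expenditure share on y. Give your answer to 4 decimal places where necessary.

MU_x ∝ x^(-0.5), MU_y ∝ 3·y^(-0.5), so MRS = (1/3)·(y/x)^(0.5) = p_x/p_y.
Solve for the ratio: y/x = [3·p_x/p_y]^(2).
Substitute y = (y/x)·x into the budget: x* = I/(p_x + p_y·(y/x)).
Numerically y/x = 1.190083, so x* = 52/(4 + 11·1.190083) = 3.0426 and y* = 1.190083·3.0426 = 3.6209.
Expenditure on y: 11·3.6209 = 39.8298; share = 0.766.

share on y = 0.766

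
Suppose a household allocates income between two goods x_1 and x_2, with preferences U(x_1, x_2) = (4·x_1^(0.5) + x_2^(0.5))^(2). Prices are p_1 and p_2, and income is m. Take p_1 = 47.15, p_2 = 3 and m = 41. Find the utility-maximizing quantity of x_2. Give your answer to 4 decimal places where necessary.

x_2* = 6.7723

MU_x_1 ∝ 4·x_1^(-0.5), MU_x_2 ∝ x_2^(-0.5), so MRS = 4·(x_2/x_1)^(0.5) = p_1/p_2.
Solve for the ratio: x_2/x_1 = [(1/4)·p_1/p_2]^(2).
Substitute x_2 = (x_2/x_1)·x_1 into the budget: x_1* = m/(p_1 + p_2·(x_2/x_1)).
Numerically x_2/x_1 = 15.438351, so x_1* = 41/(47.15 + 3·15.438351) = 0.4387 and x_2* = 15.438351·0.4387 = 6.7723.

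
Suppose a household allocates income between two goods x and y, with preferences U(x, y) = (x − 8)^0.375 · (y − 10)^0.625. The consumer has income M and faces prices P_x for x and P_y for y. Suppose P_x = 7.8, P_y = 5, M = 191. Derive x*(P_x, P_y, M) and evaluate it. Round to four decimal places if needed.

Let x' = x−8, y' = y−10. MRS = (3/5)·y'/x' = P_x/P_y.
Substituting into the budget: x* = 8 + 0.375·(M − 8·P_x − 10·P_y)/P_x, and y* = 10 + 0.625·(…)/P_y.
Discretionary income = 191 − 8·7.8 − 10·5 = 78.6; x* = 8 + 0.375·78.6/7.8 = 11.7788.

x* = 11.7788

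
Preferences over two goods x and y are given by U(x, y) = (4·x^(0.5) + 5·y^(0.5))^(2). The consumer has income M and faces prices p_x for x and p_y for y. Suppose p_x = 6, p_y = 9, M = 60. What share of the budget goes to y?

share on y = 0.5102

MRS = MU_x/MU_y = (4/5)·(y/x)^(0.5). Set equal to p_x/p_y.
Solve for the ratio: y/x = [(5/4)·p_x/p_y]^(2).
Substitute y = (y/x)·x into the budget: x* = M/(p_x + p_y·(y/x)).
Numerically y/x = 0.694444, so x* = 60/(6 + 9·0.694444) = 4.898 and y* = 0.694444·4.898 = 3.4014.
Expenditure on y: 9·3.4014 = 30.6122; share = 0.5102.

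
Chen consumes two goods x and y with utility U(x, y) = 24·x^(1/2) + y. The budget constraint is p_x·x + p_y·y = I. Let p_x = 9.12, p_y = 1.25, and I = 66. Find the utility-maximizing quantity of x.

MU_x = 12/√x, MU_y = 1. Tangency: 12/√x = p_x/p_y.
Thus x* = (12·p_y/p_x)² — independent of I — with the rest of income spent on y.
Plugging in: x* = (12·1.25/9.12)² = 2.7052.

x* = 2.7052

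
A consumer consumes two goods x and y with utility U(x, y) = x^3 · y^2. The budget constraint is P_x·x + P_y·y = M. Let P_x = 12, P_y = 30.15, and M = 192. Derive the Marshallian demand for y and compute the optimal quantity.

MU_x/MU_y = (3·y)/(2·x); tangency sets this equal to P_x/P_y.
Rearranging, P_y·y = (2/3)·P_x·x. Substituting into the budget gives P_x·x·(1 + (2/3)) = M.
Demand: x*(P_x,P_y,M) = 0.6·M/P_x and y* = 0.4·M/P_y.
At P_x=12, P_y=30.15, M=192: y* = 0.4·192/30.15 = 2.5473.

y* = 2.5473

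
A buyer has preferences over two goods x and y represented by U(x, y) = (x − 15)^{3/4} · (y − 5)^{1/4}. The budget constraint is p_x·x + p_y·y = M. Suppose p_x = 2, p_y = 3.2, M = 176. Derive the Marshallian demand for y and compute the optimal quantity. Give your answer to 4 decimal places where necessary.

This is Cobb-Douglas in (x−15, y−5): tangency gives 0.75·p_y·(y−5) = 0.25·p_x·(x−15).
Substituting into the budget: x* = 15 + 0.75·(M − 15·p_x − 5·p_y)/p_x, and y* = 5 + 0.25·(…)/p_y.
Discretionary income = 176 − 15·2 − 5·3.2 = 130; y* = 5 + 0.25·130/3.2 = 15.1562.

y* = 15.1562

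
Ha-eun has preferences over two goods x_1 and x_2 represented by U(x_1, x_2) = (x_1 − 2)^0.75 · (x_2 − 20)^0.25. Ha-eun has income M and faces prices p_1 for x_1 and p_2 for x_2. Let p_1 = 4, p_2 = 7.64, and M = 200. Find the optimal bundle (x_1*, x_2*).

x_1* = 9.35, x_2* = 21.2827

Let x_1' = x_1−2, x_2' = x_2−20. MRS = 3·x_2'/x_1' = p_1/p_2.
Substituting into the budget: x_1* = 2 + 0.75·(M − 2·p_1 − 20·p_2)/p_1, and x_2* = 20 + 0.25·(…)/p_2.
Discretionary income = 200 − 2·4 − 20·7.64 = 39.2; x_1* = 2 + 0.75·39.2/4 = 9.35; x_2* = 20 + 0.25·39.2/7.64 = 21.2827.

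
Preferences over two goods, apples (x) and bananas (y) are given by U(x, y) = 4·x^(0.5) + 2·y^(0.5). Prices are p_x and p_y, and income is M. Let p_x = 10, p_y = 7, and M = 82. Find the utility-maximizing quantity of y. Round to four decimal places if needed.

y* = 3.0827

MRS = MU_x/MU_y = 2·(y/x)^(0.5). Set equal to p_x/p_y.
Solve for the ratio: y/x = [(1/2)·p_x/p_y]^(2).
With the ratio pinned down, the budget gives x* = M/(p_x + p_y·(y/x)) and y* = (y/x)·x*.
Numerically y/x = 0.510204, so x* = 82/(10 + 7·0.510204) = 6.0421 and y* = 0.510204·6.0421 = 3.0827.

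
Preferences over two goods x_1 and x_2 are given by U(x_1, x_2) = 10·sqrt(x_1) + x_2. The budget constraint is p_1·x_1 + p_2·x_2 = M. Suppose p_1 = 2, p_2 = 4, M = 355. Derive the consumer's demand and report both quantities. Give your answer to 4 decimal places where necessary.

Plugging in: x_1* = (5·4/2)² = 100, x_2* = 38.75.

x_1* = 100, x_2* = 38.75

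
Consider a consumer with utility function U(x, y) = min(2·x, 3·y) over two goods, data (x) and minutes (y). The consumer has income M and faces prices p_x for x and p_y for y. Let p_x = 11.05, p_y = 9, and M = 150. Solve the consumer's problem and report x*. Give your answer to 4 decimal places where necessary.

x* = 8.7977

With perfect complements, no substitution: consume in ratio x:y = 3:2.
Budget: p_x·x + p_y·(2/3)·x = M, so (3·p_x + 2·p_y)·x = 3·M.
Demand: x*(p_x,p_y,M) = 3·M/(3·p_x + 2·p_y), y* = 2·M/(3·p_x + 2·p_y).
Here 3·11.05 + 2·9 = 51.15, giving x* = 8.7977.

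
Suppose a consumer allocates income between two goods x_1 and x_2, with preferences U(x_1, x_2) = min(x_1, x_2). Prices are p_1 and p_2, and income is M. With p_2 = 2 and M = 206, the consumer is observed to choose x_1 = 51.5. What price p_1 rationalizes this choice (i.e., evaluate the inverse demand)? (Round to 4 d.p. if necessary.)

Leontief preferences: the optimum is at the kink where x_1/1 = x_2/1, i.e. x_2 = x_1.
Budget: p_1·x_1 + p_2·x_1 = M, so (p_1 + p_2)·x_1 = M.
Demand: x_1*(p_1,p_2,M) = M/(p_1 + p_2), x_2* = M/(p_1 + p_2).
Set x_1* = 51.5 in the demand function and solve for p_1: p_1 = 2.

p_1 = 2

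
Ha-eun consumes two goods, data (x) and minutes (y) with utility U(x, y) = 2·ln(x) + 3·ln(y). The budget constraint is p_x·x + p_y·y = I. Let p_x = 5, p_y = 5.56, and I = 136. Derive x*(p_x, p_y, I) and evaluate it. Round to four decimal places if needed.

The MRS is (2/3)·y/x. Set MRS = p_x/p_y.
So 2·p_y·y = 3·p_x·x; combined with the budget, a share 0.4 of income goes to x.
Demand: x*(p_x,p_y,I) = 0.4·I/p_x and y* = 0.6·I/p_y.
At p_x=5, p_y=5.56, I=136: x* = 0.4·136/5 = 10.88.

x* = 10.88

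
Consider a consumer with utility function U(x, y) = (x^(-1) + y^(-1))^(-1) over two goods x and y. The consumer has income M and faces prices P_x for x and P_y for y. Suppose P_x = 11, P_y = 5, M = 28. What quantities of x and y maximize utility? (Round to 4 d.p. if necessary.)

Substitute y = (y/x)·x into the budget: x* = M/(P_x + P_y·(y/x)).
Numerically y/x = 1.48324, so x* = 28/(11 + 5·1.48324) = 1.5204 and y* = 1.48324·1.5204 = 2.2551.

x* = 1.5204, y* = 2.2551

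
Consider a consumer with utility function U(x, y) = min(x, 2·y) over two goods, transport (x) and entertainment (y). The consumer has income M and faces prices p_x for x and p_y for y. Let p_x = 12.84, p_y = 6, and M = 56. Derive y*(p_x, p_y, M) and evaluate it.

Leontief preferences: the optimum is at the kink where x/2 = y/1, i.e. y = (1/2)·x.
Budget: p_x·x + p_y·(1/2)·x = M, so (2·p_x + p_y)·x = 2·M.
Demand: x*(p_x,p_y,M) = 2·M/(2·p_x + p_y), y* = M/(2·p_x + p_y).
Here 2·12.84 + 6 = 31.68, giving y* = 1.7677.

y* = 1.7677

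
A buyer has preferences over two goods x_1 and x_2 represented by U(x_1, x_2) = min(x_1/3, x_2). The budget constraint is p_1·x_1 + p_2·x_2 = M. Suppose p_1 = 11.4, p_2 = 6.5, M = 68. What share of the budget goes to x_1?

Demand: x_1*(p_1,p_2,M) = 3·M/(3·p_1 + p_2), x_2* = M/(3·p_1 + p_2).
Here 3·11.4 + 6.5 = 40.7, giving x_1* = 5.0123 and x_2* = 1.6708.
Expenditure on x_1: 11.4·5.0123 = 57.14; share = 0.8403.

share on x_1 = 0.8403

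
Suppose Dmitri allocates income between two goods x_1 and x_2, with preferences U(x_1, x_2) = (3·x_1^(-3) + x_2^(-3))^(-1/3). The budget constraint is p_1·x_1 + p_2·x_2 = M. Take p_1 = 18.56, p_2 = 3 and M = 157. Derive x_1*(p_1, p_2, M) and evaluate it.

x_1* = 7.0864

MRS = MU_x_1/MU_x_2 = 3·(x_2/x_1)^(4). Set equal to p_1/p_2.
Hence x_2/x_1 = ((1/3)·p_1/p_2)^(1/(4)), i.e. raised to the 0.25 power.
With the ratio pinned down, the budget gives x_1* = M/(p_1 + p_2·(x_2/x_1)) and x_2* = (x_2/x_1)·x_1*.
Numerically x_2/x_1 = 1.198351, so x_1* = 157/(18.56 + 3·1.198351) = 7.0864.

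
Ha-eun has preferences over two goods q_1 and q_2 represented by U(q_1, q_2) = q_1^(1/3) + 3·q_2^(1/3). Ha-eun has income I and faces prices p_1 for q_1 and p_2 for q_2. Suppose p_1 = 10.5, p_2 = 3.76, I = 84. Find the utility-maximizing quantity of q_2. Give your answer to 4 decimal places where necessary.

With the ratio pinned down, the budget gives q_1* = I/(p_1 + p_2·(q_2/q_1)) and q_2* = (q_2/q_1)·q_1*.
Numerically q_2/q_1 = 24.248454, so q_1* = 84/(10.5 + 3.76·24.248454) = 0.8262 and q_2* = 24.248454·0.8262 = 20.0333.

q_2* = 20.0333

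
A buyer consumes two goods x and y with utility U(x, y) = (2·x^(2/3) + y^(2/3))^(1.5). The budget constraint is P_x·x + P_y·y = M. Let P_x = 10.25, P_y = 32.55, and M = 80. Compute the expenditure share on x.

share on x = 0.9878

MRS = MU_x/MU_y = 2·(y/x)^(1/3). Set equal to P_x/P_y.
Solve for the ratio: y/x = [(1/2)·P_x/P_y]^(3).
Substitute y = (y/x)·x into the budget: x* = M/(P_x + P_y·(y/x)).
Numerically y/x = 0.003903, so x* = 80/(10.25 + 32.55·0.003903) = 7.7093 and y* = 0.003903·7.7093 = 0.0301.
Expenditure on x: 10.25·7.7093 = 79.0205; share = 0.9878.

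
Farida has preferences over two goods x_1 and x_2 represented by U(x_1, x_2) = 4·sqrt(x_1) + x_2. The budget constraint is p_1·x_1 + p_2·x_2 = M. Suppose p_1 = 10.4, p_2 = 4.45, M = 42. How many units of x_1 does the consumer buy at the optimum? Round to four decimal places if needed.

x_1* = 0.7323

Thus x_1* = (2·p_2/p_1)² — independent of M — with the rest of income spent on x_2.
Plugging in: x_1* = (2·4.45/10.4)² = 0.7323.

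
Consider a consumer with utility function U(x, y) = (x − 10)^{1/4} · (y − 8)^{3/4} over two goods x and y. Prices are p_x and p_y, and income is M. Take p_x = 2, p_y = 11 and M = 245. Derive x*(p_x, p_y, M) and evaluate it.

x* = 27.125

MRS = (1/3)·(y−8)/(x−10). Tangency with p_x/p_y gives y−8 = 3·(p_x/p_y)·(x−10).
After buying the subsistence bundle (10, 8), a share 0.25 of the remaining income goes to x: x* = 10 + 0.25·(M − 10p_x − 8p_y)/p_x.
Discretionary income = 245 − 10·2 − 8·11 = 137; x* = 10 + 0.25·137/2 = 27.125.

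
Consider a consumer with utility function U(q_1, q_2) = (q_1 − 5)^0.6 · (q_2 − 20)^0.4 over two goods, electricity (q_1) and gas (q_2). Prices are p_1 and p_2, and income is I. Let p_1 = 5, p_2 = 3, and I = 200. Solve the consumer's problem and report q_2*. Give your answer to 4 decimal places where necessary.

Let q_1' = q_1−5, q_2' = q_2−20. MRS = (3/2)·q_2'/q_1' = p_1/p_2.
Substituting into the budget: q_1* = 5 + 0.6·(I − 5·p_1 − 20·p_2)/p_1, and q_2* = 20 + 0.4·(…)/p_2.
Discretionary income = 200 − 5·5 − 20·3 = 115; q_2* = 20 + 0.4·115/3 = 35.3333.

q_2* = 35.3333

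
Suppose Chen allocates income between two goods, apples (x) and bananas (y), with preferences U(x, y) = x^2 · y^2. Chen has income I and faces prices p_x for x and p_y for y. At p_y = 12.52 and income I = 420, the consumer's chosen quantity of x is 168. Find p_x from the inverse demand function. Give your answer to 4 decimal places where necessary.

p_x = 1.25

The MRS is y/x. Set MRS = p_x/p_y.
Rearranging, p_y·y = p_x·x. Substituting into the budget gives p_x·x·(1 + 1) = I.
Demand: x*(p_x,p_y,I) = 0.5·I/p_x and y* = 0.5·I/p_y.
Set x* = 168 in the demand function and solve for p_x: p_x = 1.25.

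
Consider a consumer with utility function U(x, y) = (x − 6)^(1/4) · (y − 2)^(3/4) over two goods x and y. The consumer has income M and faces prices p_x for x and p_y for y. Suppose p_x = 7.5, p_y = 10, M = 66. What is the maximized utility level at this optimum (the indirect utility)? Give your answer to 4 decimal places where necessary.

Let x' = x−6, y' = y−2. MRS = (1/3)·y'/x' = p_x/p_y.
Substituting into the budget: x* = 6 + 0.25·(M − 6·p_x − 2·p_y)/p_x, and y* = 2 + 0.75·(…)/p_y.
Discretionary income = 66 − 6·7.5 − 2·10 = 1; x* = 6 + 0.25·1/7.5 = 6.0333; y* = 2 + 0.75·1/10 = 2.075.
Utility at the optimum: U(6.0333, 2.075) = 0.0612.

V = 0.0612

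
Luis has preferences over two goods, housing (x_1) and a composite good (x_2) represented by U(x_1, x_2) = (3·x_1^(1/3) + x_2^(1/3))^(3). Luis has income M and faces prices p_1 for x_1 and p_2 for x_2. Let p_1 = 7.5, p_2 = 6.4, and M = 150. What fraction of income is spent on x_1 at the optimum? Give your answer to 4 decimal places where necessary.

share on x_1 = 0.8276

MU_x_1 ∝ 3·x_1^(-2/3), MU_x_2 ∝ x_2^(-2/3), so MRS = 3·(x_2/x_1)^(2/3) = p_1/p_2.
Solve for the ratio: x_2/x_1 = [(1/3)·p_1/p_2]^(1.5).
With the ratio pinned down, the budget gives x_1* = M/(p_1 + p_2·(x_2/x_1)) and x_2* = (x_2/x_1)·x_1*.
Numerically x_2/x_1 = 0.244141, so x_1* = 150/(7.5 + 6.4·0.244141) = 16.5517 and x_2* = 0.244141·16.5517 = 4.0409.
Expenditure on x_1: 7.5·16.5517 = 124.1379; share = 0.8276.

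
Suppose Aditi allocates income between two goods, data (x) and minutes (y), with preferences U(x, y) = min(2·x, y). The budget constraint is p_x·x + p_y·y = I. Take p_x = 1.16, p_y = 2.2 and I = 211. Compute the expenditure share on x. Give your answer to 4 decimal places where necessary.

share on x = 0.2086

Leontief preferences: the optimum is at the kink where x/1 = y/2, i.e. y = 2·x.
Budget: p_x·x + p_y·2·x = I, so (p_x + 2·p_y)·x = I.
Demand: x*(p_x,p_y,I) = I/(p_x + 2·p_y), y* = 2·I/(p_x + 2·p_y).
Here 1.16 + 2·2.2 = 5.56, giving x* = 37.9496 and y* = 75.8993.
Expenditure on x: 1.16·37.9496 = 44.0216; share = 0.2086.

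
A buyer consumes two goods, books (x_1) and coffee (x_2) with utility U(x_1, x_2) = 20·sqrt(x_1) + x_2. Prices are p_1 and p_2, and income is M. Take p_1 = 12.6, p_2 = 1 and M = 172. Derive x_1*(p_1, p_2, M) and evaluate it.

x_1* = 0.6299

Set MRS = p_1/p_2: 10·x_1^(−1/2) = p_1/p_2.
Solve: √x_1 = 10·p_2/p_1, so x_1*(p_1,p_2) = (10·p_2/p_1)², and x_2* = (M − p_1·x_1*)/p_2.
Plugging in: x_1* = (10·1/12.6)² = 0.6299.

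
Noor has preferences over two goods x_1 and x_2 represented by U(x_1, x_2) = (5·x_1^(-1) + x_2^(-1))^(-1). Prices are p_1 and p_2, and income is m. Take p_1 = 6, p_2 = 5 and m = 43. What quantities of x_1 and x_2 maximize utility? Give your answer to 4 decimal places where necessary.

x_1* = 5.0891, x_2* = 2.4931

MRS = MU_x_1/MU_x_2 = 5·(x_2/x_1)^(2). Set equal to p_1/p_2.
Solve for the ratio: x_2/x_1 = [(1/5)·p_1/p_2]^(0.5).
With the ratio pinned down, the budget gives x_1* = m/(p_1 + p_2·(x_2/x_1)) and x_2* = (x_2/x_1)·x_1*.
Numerically x_2/x_1 = 0.489898, so x_1* = 43/(6 + 5·0.489898) = 5.0891 and x_2* = 0.489898·5.0891 = 2.4931.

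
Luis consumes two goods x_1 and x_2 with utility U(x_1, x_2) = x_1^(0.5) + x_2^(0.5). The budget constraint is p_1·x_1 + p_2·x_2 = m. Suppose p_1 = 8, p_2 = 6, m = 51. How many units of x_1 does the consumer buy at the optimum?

With the ratio pinned down, the budget gives x_1* = m/(p_1 + p_2·(x_2/x_1)) and x_2* = (x_2/x_1)·x_1*.
Numerically x_2/x_1 = 1.777778, so x_1* = 51/(8 + 6·1.777778) = 2.7321.

x_1* = 2.7321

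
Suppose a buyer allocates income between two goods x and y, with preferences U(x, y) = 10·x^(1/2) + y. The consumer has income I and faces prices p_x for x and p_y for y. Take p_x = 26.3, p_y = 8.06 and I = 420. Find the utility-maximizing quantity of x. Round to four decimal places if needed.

x* = 2.348

MU_x = 5/√x, MU_y = 1. Tangency: 5/√x = p_x/p_y.
Thus x* = (5·p_y/p_x)² — independent of I — with the rest of income spent on y.
Plugging in: x* = (5·8.06/26.3)² = 2.348.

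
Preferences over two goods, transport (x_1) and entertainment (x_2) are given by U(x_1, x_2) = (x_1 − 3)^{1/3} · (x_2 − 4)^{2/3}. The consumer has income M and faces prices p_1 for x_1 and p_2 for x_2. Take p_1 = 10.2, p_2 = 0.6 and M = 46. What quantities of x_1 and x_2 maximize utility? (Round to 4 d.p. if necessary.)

x_1* = 3.4248, x_2* = 18.4444

After buying the subsistence bundle (3, 4), a share 1/3 of the remaining income goes to x_1: x_1* = 3 + 1/3·(M − 3p_1 − 4p_2)/p_1.
Discretionary income = 46 − 3·10.2 − 4·0.6 = 13; x_1* = 3 + 1/3·13/10.2 = 3.4248; x_2* = 4 + 2/3·13/0.6 = 18.4444.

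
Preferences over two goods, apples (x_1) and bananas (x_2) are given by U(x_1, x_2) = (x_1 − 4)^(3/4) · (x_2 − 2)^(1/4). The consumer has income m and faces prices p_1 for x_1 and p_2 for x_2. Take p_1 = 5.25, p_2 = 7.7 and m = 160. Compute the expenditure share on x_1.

This is Cobb-Douglas in (x_1−4, x_2−2): tangency gives 0.75·p_2·(x_2−2) = 0.25·p_1·(x_1−4).
After buying the subsistence bundle (4, 2), a share 0.75 of the remaining income goes to x_1: x_1* = 4 + 0.75·(m − 4p_1 − 2p_2)/p_1.
Discretionary income = 160 − 4·5.25 − 2·7.7 = 123.6; x_1* = 4 + 0.75·123.6/5.25 = 21.6571; x_2* = 2 + 0.25·123.6/7.7 = 6.013.
Expenditure on x_1: 5.25·21.6571 = 113.7; share = 0.7106.

share on x_1 = 0.7106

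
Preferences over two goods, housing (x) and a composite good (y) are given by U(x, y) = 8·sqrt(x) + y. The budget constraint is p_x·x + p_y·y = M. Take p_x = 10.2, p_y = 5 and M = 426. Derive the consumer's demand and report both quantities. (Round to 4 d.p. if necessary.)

x* = 3.8447, y* = 77.3569

MU_x = 4/√x, MU_y = 1. Tangency: 4/√x = p_x/p_y.
Thus x* = (4·p_y/p_x)² — independent of M — with the rest of income spent on y.
Plugging in: x* = (4·5/10.2)² = 3.8447, y* = 77.3569.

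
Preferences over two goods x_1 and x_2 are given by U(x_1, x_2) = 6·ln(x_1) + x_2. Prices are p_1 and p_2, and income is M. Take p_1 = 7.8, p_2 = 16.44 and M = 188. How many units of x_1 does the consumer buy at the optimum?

MU_x_1 = 6/x_1, MU_x_2 = 1. Tangency: 6/x_1 = p_1/p_2.
So x_1*(p_1,p_2) = 6·p_2/p_1, independent of income; and x_2* = (M − 6·p_2)/p_2.
At the given prices: x_1* = 6·16.44/7.8 = 12.6462.

x_1* = 12.6462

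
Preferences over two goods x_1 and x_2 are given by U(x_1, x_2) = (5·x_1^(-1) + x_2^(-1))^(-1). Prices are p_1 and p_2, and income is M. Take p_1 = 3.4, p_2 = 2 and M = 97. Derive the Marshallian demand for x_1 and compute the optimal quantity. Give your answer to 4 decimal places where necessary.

MRS = MU_x_1/MU_x_2 = 5·(x_2/x_1)^(2). Set equal to p_1/p_2.
Solve for the ratio: x_2/x_1 = [(1/5)·p_1/p_2]^(0.5).
Substitute x_2 = (x_2/x_1)·x_1 into the budget: x_1* = M/(p_1 + p_2·(x_2/x_1)).
Numerically x_2/x_1 = 0.583095, so x_1* = 97/(3.4 + 2·0.583095) = 21.2431.

x_1* = 21.2431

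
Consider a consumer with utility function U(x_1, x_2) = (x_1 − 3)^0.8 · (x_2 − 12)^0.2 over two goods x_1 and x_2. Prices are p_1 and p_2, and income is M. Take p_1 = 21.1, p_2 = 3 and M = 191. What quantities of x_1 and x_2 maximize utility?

This is Cobb-Douglas in (x_1−3, x_2−12): tangency gives 0.8·p_2·(x_2−12) = 0.2·p_1·(x_1−3).
Substituting into the budget: x_1* = 3 + 0.8·(M − 3·p_1 − 12·p_2)/p_1, and x_2* = 12 + 0.2·(…)/p_2.
Discretionary income = 191 − 3·21.1 − 12·3 = 91.7; x_1* = 3 + 0.8·91.7/21.1 = 6.4768; x_2* = 12 + 0.2·91.7/3 = 18.1133.

x_1* = 6.4768, x_2* = 18.1133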